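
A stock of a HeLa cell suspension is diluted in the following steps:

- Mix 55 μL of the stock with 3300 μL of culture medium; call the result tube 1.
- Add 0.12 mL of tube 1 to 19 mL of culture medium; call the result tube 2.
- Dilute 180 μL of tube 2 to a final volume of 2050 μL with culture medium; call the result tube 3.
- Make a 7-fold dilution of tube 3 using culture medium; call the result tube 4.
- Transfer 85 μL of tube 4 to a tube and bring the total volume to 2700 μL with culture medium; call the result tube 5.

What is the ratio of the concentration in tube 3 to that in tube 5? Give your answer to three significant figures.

222

Step 1: 55 μL + 3300 μL = 3355 μL total → factor 3355/55 = 61
Step 2: 0.12 mL + 19 mL = 19.12 mL total → factor 19.12/0.12 = 159.33
Step 3: 180 μL brought to 2050 μL → factor 2050/180 = 11.389
Step 4: 7-fold → factor 7
Step 5: 85 μL brought to 2700 μL → factor 2700/85 = 31.765
Dilution factor to tube 3 = 1.1069 × 10^5; to tube 5 = 2.4613 × 10^7
[tube 3]/[tube 5] = (factor to tube 5)/(factor to tube 3) = 2.4613 × 10^7/1.1069 × 10^5 = 222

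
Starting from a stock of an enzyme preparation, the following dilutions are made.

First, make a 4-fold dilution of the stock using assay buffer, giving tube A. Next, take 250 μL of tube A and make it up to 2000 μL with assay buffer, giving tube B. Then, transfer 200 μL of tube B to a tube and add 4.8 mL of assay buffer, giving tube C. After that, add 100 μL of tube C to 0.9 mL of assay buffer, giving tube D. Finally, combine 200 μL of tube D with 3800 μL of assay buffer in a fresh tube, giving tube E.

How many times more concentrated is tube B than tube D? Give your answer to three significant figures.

250

Step 1: 4-fold → factor 4
Step 2: 250 μL brought to 2000 μL → factor 2000/250 = 8
Step 3: 200 μL + 4.8 mL = 5000 μL total → factor 5000/200 = 25
Step 4: 100 μL + 0.9 mL = 1000 μL total → factor 1000/100 = 10
Dilution factor to tube B = 32; to tube D = 8000
[tube B]/[tube D] = (factor to tube D)/(factor to tube B) = 8000/32 = 250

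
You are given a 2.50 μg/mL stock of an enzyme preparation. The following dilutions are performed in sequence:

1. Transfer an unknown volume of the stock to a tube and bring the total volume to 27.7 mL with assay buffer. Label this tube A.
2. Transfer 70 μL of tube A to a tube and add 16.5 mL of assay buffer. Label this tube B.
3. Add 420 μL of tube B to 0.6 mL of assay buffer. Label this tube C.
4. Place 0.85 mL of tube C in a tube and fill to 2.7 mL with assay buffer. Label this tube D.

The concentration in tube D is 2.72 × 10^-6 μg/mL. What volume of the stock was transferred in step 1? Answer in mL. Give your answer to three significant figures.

Step 1: v brought to 27.7 mL → factor = 27.7 mL/v
Step 2: 70 μL + 16.5 mL = 16570 μL total → factor 16570/70 = 236.71
Step 3: 420 μL + 0.6 mL = 1020 μL total → factor 1020/420 = 2.4286
Step 4: 0.85 mL brought to 2.7 mL → factor 2.7/0.85 = 3.1765
Product of known-step factors = 1826.1
Overall factor = 2.50 μg/mL / (2.72 × 10^-6 μg/mL) = 9.1912 × 10^5
Step-1 factor = 9.1912 × 10^5 / 1826.1 = 503.33
v = 27.7 mL / 503.33 = 0.0550 mL

0.0550 mL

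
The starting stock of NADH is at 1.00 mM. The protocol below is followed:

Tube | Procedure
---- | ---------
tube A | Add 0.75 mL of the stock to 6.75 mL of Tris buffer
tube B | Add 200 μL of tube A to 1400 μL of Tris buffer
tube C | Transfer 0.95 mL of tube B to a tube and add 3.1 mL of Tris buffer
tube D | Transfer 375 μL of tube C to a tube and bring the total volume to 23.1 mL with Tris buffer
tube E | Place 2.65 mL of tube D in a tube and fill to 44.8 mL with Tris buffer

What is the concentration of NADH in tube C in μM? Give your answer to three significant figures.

Step 1: 0.75 mL + 6.75 mL = 7.5 mL total → factor 7.5/0.75 = 10
Step 2: 200 μL + 1400 μL = 1600 μL total → factor 1600/200 = 8
Step 3: 0.95 mL + 3.1 mL = 4.05 mL total → factor 4.05/0.95 = 4.2632
Dilution factor through tube C = 10 × 8 × 4.2632 = 341.05
[tube C] = 1.00 mM / 341.05 = 0.002932 mM = 2.93 μM

2.93 μM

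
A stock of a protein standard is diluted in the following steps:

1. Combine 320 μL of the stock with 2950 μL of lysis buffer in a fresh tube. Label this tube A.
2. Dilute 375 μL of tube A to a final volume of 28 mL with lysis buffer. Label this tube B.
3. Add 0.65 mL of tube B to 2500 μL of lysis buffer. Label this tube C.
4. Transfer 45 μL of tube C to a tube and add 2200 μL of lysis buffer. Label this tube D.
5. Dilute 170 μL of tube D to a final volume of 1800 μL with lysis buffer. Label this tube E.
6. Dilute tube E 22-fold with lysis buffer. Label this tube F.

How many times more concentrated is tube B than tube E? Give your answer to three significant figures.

2.56 × 10^3

Step 1: 320 μL + 2950 μL = 3270 μL total → factor 3270/320 = 10.219
Step 2: 375 μL brought to 28 mL → factor 28000/375 = 74.667
Step 3: 0.65 mL + 2500 μL = 3.15 mL total → factor 3.15/0.65 = 4.8462
Step 4: 45 μL + 2200 μL = 2245 μL total → factor 2245/45 = 49.889
Step 5: 170 μL brought to 1800 μL → factor 1800/170 = 10.588
Dilution factor to tube B = 763; to tube E = 1.9532 × 10^6
[tube B]/[tube E] = (factor to tube E)/(factor to tube B) = 1.9532 × 10^6/763 = 2.56 × 10^3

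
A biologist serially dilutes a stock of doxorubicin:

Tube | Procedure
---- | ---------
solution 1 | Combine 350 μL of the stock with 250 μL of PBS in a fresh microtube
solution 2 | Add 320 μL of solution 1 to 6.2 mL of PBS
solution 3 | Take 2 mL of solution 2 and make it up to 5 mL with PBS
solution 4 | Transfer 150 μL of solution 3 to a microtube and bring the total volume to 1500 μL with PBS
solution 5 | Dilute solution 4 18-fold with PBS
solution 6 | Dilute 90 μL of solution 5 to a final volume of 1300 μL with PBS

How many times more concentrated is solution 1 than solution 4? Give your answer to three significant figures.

Step 1: 350 μL + 250 μL = 600 μL total → factor 600/350 = 1.7143
Step 2: 320 μL + 6.2 mL = 6520 μL total → factor 6520/320 = 20.375
Step 3: 2 mL brought to 5 mL → factor 5/2 = 2.5
Step 4: 150 μL brought to 1500 μL → factor 1500/150 = 10
Dilution factor to solution 1 = 1.7143; to solution 4 = 873.21
[solution 1]/[solution 4] = (factor to solution 4)/(factor to solution 1) = 873.21/1.7143 = 509

509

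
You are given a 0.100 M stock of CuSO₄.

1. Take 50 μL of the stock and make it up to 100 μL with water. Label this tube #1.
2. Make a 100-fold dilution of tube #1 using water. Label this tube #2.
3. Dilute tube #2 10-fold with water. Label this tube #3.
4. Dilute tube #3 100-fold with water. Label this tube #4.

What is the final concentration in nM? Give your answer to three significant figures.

500 nM

Step 1: 50 μL brought to 100 μL → factor 100/50 = 2
Step 2: 100-fold → factor 100
Step 3: 10-fold → factor 10
Step 4: 100-fold → factor 100
Overall dilution factor = 2 × 100 × 10 × 100 = 2 × 10^5
Final = 0.100 M / 2 × 10^5 = 5.000 × 10^-7 M = 500 nM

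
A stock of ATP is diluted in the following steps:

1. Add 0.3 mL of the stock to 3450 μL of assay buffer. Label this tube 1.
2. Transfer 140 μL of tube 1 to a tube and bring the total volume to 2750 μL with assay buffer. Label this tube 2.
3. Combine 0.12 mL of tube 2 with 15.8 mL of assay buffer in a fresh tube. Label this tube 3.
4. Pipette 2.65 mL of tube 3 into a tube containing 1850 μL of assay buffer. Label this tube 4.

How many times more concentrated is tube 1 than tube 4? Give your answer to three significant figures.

Step 1: 0.3 mL + 3450 μL = 3.75 mL total → factor 3.75/0.3 = 12.5
Step 2: 140 μL brought to 2750 μL → factor 2750/140 = 19.643
Step 3: 0.12 mL + 15.8 mL = 15.92 mL total → factor 15.92/0.12 = 132.67
Step 4: 2.65 mL + 1850 μL = 4.5 mL total → factor 4.5/2.65 = 1.6981
Dilution factor to tube 1 = 12.5; to tube 4 = 55315
[tube 1]/[tube 4] = (factor to tube 4)/(factor to tube 1) = 55315/12.5 = 4.43 × 10^3

4.43 × 10^3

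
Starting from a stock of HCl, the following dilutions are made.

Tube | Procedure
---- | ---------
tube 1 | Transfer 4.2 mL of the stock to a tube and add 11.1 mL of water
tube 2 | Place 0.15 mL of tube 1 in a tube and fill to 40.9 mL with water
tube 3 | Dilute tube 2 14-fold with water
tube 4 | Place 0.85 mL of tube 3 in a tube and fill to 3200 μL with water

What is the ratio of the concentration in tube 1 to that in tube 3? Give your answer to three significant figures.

Step 1: 4.2 mL + 11.1 mL = 15.3 mL total → factor 15.3/4.2 = 3.6429
Step 2: 0.15 mL brought to 40.9 mL → factor 40.9/0.15 = 272.67
Step 3: 14-fold → factor 14
Dilution factor to tube 1 = 3.6429; to tube 3 = 13906
[tube 1]/[tube 3] = (factor to tube 3)/(factor to tube 1) = 13906/3.6429 = 3.82 × 10^3

3.82 × 10^3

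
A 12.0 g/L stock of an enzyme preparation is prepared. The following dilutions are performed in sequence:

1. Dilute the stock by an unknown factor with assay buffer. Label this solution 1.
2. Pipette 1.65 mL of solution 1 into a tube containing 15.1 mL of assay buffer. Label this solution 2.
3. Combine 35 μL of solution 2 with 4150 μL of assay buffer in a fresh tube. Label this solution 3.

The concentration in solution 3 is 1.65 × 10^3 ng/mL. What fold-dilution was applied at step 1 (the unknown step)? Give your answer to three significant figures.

5.99-fold

Step 1: unknown factor x
Step 2: 1.65 mL + 15.1 mL = 16.75 mL total → factor 16.75/1.65 = 10.152
Step 3: 35 μL + 4150 μL = 4185 μL total → factor 4185/35 = 119.57
Product of known-step factors = 1213.8
Overall factor = 12.0 g/L / (1.65 × 10^3 ng/mL) = 7272.7
x = 7272.7 / 1213.8 = 5.99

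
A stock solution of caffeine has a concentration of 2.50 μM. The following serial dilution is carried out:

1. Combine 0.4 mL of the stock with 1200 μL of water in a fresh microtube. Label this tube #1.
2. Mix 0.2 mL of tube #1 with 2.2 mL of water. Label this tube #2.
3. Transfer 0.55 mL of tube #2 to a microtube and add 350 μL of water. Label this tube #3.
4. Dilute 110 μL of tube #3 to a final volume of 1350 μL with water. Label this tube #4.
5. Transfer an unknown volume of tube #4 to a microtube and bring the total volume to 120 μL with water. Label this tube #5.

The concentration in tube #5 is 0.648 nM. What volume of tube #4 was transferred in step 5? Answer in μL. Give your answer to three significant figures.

Step 1: 0.4 mL + 1200 μL = 1.6 mL total → factor 1.6/0.4 = 4
Step 2: 0.2 mL + 2.2 mL = 2.4 mL total → factor 2.4/0.2 = 12
Step 3: 0.55 mL + 350 μL = 0.9 mL total → factor 0.9/0.55 = 1.6364
Step 4: 110 μL brought to 1350 μL → factor 1350/110 = 12.273
Step 5: v brought to 120 μL → factor = 120 μL/v
Product of known-step factors = 963.97
Overall factor = 2.50 μM / (0.648 nM) = 3858
Step-5 factor = 3858 / 963.97 = 4.0022
v = 120 μL / 4.0022 = 30.0 μL

30.0 μL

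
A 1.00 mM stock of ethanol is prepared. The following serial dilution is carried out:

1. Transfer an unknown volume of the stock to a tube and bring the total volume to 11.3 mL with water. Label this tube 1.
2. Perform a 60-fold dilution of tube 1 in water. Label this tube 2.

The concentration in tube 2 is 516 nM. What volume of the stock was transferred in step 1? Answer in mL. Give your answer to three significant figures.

Step 1: v brought to 11.3 mL → factor = 11.3 mL/v
Step 2: 60-fold → factor 60
Product of known-step factors = 60
Overall factor = 1.00 mM / (516 nM) = 1938
Step-1 factor = 1938 / 60 = 32.3
v = 11.3 mL / 32.3 = 0.350 mL

0.350 mL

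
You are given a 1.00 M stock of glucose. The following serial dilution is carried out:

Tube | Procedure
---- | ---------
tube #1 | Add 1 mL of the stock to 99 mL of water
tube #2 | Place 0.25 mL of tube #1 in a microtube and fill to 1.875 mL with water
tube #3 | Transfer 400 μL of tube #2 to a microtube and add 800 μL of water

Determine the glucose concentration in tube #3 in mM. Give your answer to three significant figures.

0.444 mM

Step 1: 1 mL + 99 mL = 100 mL total → factor 100/1 = 100
Step 2: 0.25 mL brought to 1.875 mL → factor 1.875/0.25 = 7.5
Step 3: 400 μL + 800 μL = 1200 μL total → factor 1200/400 = 3
Overall dilution factor = 100 × 7.5 × 3 = 2250
Final = 1.00 M / 2250 = 0.0004444 M = 0.444 mM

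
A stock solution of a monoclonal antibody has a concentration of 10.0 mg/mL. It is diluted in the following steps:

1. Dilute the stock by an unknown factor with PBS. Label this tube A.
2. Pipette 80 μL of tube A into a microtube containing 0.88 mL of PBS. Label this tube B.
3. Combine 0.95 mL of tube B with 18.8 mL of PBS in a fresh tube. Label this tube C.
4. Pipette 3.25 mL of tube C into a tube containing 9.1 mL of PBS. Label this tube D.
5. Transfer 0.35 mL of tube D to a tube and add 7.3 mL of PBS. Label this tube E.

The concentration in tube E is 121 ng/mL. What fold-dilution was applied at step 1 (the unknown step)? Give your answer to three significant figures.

Step 1: unknown factor x
Step 2: 80 μL + 0.88 mL = 960 μL total → factor 960/80 = 12
Step 3: 0.95 mL + 18.8 mL = 19.75 mL total → factor 19.75/0.95 = 20.789
Step 4: 3.25 mL + 9.1 mL = 12.35 mL total → factor 12.35/3.25 = 3.8
Step 5: 0.35 mL + 7.3 mL = 7.65 mL total → factor 7.65/0.35 = 21.857
Product of known-step factors = 20721
Overall factor = 10.0 mg/mL / (121 ng/mL) = 82645
x = 82645 / 20721 = 3.99

3.99-fold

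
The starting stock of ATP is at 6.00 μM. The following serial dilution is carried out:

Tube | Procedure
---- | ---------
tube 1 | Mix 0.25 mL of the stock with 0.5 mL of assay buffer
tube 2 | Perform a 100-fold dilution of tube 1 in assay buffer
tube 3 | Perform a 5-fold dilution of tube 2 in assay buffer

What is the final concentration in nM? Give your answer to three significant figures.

Step 1: 0.25 mL + 0.5 mL = 0.75 mL total → factor 0.75/0.25 = 3
Step 2: 100-fold → factor 100
Step 3: 5-fold → factor 5
Overall dilution factor = 3 × 100 × 5 = 1500
Final = 6.00 μM / 1500 = 0.004000 μM = 4.00 nM

4.00 nM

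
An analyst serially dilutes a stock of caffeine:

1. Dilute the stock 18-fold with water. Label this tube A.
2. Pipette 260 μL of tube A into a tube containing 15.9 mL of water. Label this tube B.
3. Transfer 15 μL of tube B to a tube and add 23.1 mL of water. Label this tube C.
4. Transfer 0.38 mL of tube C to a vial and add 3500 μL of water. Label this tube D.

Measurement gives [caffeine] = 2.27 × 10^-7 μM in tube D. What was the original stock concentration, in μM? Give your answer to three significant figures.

4.00 μM

Step 1: 18-fold → factor 18
Step 2: 260 μL + 15.9 mL = 16160 μL total → factor 16160/260 = 62.154
Step 3: 15 μL + 23.1 mL = 23115 μL total → factor 23115/15 = 1541
Step 4: 0.38 mL + 3500 μL = 3.88 mL total → factor 3.88/0.38 = 10.211
Overall dilution factor = 18 × 62.154 × 1541 × 10.211 = 1.7603 × 10^7
Stock = 2.27 × 10^-7 μM × 1.7603 × 10^7 = 4.00 μM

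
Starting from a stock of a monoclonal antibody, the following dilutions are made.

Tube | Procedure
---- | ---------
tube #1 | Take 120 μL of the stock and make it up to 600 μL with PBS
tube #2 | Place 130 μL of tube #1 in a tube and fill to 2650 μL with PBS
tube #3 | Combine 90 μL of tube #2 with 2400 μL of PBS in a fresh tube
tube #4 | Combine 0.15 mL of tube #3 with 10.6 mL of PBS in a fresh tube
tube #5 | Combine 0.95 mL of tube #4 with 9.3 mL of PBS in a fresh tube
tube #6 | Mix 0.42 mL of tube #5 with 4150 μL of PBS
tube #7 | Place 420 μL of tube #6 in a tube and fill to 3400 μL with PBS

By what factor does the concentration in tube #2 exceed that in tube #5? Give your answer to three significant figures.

2.14 × 10^4

Step 1: 120 μL brought to 600 μL → factor 600/120 = 5
Step 2: 130 μL brought to 2650 μL → factor 2650/130 = 20.385
Step 3: 90 μL + 2400 μL = 2490 μL total → factor 2490/90 = 27.667
Step 4: 0.15 mL + 10.6 mL = 10.75 mL total → factor 10.75/0.15 = 71.667
Step 5: 0.95 mL + 9.3 mL = 10.25 mL total → factor 10.25/0.95 = 10.789
Dilution factor to tube #2 = 101.92; to tube #5 = 2.1805 × 10^6
[tube #2]/[tube #5] = (factor to tube #5)/(factor to tube #2) = 2.1805 × 10^6/101.92 = 2.14 × 10^4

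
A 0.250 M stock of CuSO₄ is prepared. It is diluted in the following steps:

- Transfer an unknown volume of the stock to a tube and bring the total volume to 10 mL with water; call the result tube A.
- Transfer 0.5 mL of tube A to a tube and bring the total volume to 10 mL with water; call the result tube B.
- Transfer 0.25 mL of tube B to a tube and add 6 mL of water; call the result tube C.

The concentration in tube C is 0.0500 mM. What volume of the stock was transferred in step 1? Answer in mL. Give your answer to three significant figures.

1.00 mL

Step 1: v brought to 10 mL → factor = 10 mL/v
Step 2: 0.5 mL brought to 10 mL → factor 10/0.5 = 20
Step 3: 0.25 mL + 6 mL = 6.25 mL total → factor 6.25/0.25 = 25
Product of known-step factors = 500
Overall factor = 0.250 M / (0.0500 mM) = 5000
Step-1 factor = 5000 / 500 = 10
v = 10 mL / 10 = 1.00 mL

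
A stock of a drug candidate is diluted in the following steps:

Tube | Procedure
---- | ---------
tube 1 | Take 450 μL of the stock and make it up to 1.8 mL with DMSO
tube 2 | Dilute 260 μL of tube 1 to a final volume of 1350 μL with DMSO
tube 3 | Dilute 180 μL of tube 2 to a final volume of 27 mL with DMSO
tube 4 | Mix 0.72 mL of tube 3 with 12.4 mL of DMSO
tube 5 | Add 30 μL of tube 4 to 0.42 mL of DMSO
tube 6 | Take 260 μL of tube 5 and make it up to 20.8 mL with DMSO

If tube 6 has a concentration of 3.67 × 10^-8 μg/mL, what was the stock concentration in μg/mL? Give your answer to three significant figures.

Step 1: 450 μL brought to 1.8 mL → factor 1800/450 = 4
Step 2: 260 μL brought to 1350 μL → factor 1350/260 = 5.1923
Step 3: 180 μL brought to 27 mL → factor 27000/180 = 150
Step 4: 0.72 mL + 12.4 mL = 13.12 mL total → factor 13.12/0.72 = 18.222
Step 5: 30 μL + 0.42 mL = 450 μL total → factor 450/30 = 15
Step 6: 260 μL brought to 20.8 mL → factor 20800/260 = 80
Overall dilution factor = 4 × 5.1923 × 150 × 18.222 × 15 × 80 = 6.8123 × 10^7
Stock = 3.67 × 10^-8 μg/mL × 6.8123 × 10^7 = 2.50 μg/mL

2.50 μg/mL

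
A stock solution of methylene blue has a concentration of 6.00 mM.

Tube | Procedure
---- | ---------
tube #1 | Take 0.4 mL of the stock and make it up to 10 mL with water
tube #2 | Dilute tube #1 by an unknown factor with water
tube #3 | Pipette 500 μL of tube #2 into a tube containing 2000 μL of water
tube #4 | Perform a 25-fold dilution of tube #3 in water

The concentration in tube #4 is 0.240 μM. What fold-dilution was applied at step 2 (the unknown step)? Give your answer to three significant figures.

Step 1: 0.4 mL brought to 10 mL → factor 10/0.4 = 25
Step 2: unknown factor x
Step 3: 500 μL + 2000 μL = 2500 μL total → factor 2500/500 = 5
Step 4: 25-fold → factor 25
Product of known-step factors = 3125
Overall factor = 6.00 mM / (0.240 μM) = 25000
x = 25000 / 3125 = 8.00

8.00-fold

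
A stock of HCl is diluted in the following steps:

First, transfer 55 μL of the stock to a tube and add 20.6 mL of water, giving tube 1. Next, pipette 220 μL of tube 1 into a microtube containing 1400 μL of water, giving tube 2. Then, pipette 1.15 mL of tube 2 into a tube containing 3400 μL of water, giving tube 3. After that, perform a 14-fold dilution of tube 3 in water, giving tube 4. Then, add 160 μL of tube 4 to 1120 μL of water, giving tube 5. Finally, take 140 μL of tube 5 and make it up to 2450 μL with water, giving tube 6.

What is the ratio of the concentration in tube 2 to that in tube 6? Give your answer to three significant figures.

Step 1: 55 μL + 20.6 mL = 20655 μL total → factor 20655/55 = 375.55
Step 2: 220 μL + 1400 μL = 1620 μL total → factor 1620/220 = 7.3636
Step 3: 1.15 mL + 3400 μL = 4.55 mL total → factor 4.55/1.15 = 3.9565
Step 4: 14-fold → factor 14
Step 5: 160 μL + 1120 μL = 1280 μL total → factor 1280/160 = 8
Step 6: 140 μL brought to 2450 μL → factor 2450/140 = 17.5
Dilution factor to tube 2 = 2765.4; to tube 6 = 2.1445 × 10^7
[tube 2]/[tube 6] = (factor to tube 6)/(factor to tube 2) = 2.1445 × 10^7/2765.4 = 7.75 × 10^3

7.75 × 10^3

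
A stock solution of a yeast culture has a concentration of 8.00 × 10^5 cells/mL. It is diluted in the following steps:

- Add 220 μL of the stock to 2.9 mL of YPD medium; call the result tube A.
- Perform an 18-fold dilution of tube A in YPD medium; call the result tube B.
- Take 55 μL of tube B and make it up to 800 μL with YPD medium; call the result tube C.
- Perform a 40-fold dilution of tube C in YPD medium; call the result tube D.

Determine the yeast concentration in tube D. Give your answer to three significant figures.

Step 1: 220 μL + 2.9 mL = 3120 μL total → factor 3120/220 = 14.182
Step 2: 18-fold → factor 18
Step 3: 55 μL brought to 800 μL → factor 800/55 = 14.545
Step 4: 40-fold → factor 40
Overall dilution factor = 14.182 × 18 × 14.545 × 40 = 1.4852 × 10^5
Final = 8.00 × 10^5 cells/mL / 1.4852 × 10^5 = 5.39 cells/mL

5.39 cells/mL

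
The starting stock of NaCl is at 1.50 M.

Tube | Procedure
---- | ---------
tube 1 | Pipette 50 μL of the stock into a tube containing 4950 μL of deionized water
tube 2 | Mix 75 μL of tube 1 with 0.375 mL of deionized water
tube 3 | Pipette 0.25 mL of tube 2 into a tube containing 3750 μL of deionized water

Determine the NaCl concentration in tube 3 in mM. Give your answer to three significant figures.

Step 1: 50 μL + 4950 μL = 5000 μL total → factor 5000/50 = 100
Step 2: 75 μL + 0.375 mL = 450 μL total → factor 450/75 = 6
Step 3: 0.25 mL + 3750 μL = 4 mL total → factor 4/0.25 = 16
Overall dilution factor = 100 × 6 × 16 = 9600
Final = 1.50 M / 9600 = 0.0001563 M = 0.156 mM

0.156 mM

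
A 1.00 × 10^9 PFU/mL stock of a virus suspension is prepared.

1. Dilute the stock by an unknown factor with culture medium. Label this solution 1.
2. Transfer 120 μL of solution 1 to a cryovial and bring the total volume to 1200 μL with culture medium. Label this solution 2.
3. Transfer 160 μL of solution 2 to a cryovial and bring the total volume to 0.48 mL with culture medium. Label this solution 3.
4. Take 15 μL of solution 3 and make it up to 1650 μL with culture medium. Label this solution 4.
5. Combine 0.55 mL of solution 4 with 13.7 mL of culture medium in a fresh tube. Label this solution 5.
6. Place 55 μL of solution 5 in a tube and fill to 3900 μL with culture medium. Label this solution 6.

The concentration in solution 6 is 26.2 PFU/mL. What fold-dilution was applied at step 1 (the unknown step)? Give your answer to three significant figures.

6.30-fold

Step 1: unknown factor x
Step 2: 120 μL brought to 1200 μL → factor 1200/120 = 10
Step 3: 160 μL brought to 0.48 mL → factor 480/160 = 3
Step 4: 15 μL brought to 1650 μL → factor 1650/15 = 110
Step 5: 0.55 mL + 13.7 mL = 14.25 mL total → factor 14.25/0.55 = 25.909
Step 6: 55 μL brought to 3900 μL → factor 3900/55 = 70.909
Product of known-step factors = 6.0627 × 10^6
Overall factor = 1.00 × 10^9 PFU/mL / (26.2 PFU/mL) = 3.8168 × 10^7
x = 3.8168 × 10^7 / 6.0627 × 10^6 = 6.30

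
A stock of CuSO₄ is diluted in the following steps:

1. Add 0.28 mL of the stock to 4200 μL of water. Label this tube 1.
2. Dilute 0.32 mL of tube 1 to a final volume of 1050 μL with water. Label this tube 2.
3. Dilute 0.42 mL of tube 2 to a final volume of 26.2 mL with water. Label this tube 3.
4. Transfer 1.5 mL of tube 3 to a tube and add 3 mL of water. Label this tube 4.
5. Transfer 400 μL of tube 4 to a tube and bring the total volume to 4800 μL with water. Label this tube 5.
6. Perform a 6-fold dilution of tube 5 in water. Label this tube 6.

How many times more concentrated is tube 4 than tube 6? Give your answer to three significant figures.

Step 1: 0.28 mL + 4200 μL = 4.48 mL total → factor 4.48/0.28 = 16
Step 2: 0.32 mL brought to 1050 μL → factor 1.05/0.32 = 3.2812
Step 3: 0.42 mL brought to 26.2 mL → factor 26.2/0.42 = 62.381
Step 4: 1.5 mL + 3 mL = 4.5 mL total → factor 4.5/1.5 = 3
Step 5: 400 μL brought to 4800 μL → factor 4800/400 = 12
Step 6: 6-fold → factor 6
Dilution factor to tube 4 = 9825; to tube 6 = 7.074 × 10^5
[tube 4]/[tube 6] = (factor to tube 6)/(factor to tube 4) = 7.074 × 10^5/9825 = 72.0

72.0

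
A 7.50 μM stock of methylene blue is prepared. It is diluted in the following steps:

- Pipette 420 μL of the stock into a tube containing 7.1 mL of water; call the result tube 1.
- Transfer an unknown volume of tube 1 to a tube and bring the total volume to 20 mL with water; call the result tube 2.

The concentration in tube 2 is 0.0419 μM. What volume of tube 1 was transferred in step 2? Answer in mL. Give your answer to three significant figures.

Step 1: 420 μL + 7.1 mL = 7520 μL total → factor 7520/420 = 17.905
Step 2: v brought to 20 mL → factor = 20 mL/v
Product of known-step factors = 17.905
Overall factor = 7.50 μM / (0.0419 μM) = 179
Step-2 factor = 179 / 17.905 = 9.9972
v = 20 mL / 9.9972 = 2.00 mL

2.00 mL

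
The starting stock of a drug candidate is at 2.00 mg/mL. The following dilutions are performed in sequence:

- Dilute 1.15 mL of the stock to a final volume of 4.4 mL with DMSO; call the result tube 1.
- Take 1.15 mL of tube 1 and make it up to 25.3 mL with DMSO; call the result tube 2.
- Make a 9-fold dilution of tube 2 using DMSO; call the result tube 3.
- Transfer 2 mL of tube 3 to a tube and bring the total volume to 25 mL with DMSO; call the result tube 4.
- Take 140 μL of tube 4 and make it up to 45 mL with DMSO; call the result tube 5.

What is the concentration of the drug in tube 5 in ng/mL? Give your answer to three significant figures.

0.657 ng/mL

Step 1: 1.15 mL brought to 4.4 mL → factor 4.4/1.15 = 3.8261
Step 2: 1.15 mL brought to 25.3 mL → factor 25.3/1.15 = 22
Step 3: 9-fold → factor 9
Step 4: 2 mL brought to 25 mL → factor 25/2 = 12.5
Step 5: 140 μL brought to 45 mL → factor 45000/140 = 321.43
Overall dilution factor = 3.8261 × 22 × 9 × 12.5 × 321.43 = 3.0438 × 10^6
Final = 2.00 mg/mL / 3.0438 × 10^6 = 6.571 × 10^-7 mg/mL = 0.657 ng/mL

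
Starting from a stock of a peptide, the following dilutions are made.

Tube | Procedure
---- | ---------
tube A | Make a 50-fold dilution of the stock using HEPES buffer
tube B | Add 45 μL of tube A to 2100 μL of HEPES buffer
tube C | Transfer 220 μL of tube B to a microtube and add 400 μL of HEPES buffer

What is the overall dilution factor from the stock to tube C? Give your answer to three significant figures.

Step 1: 50-fold → factor 50
Step 2: 45 μL + 2100 μL = 2145 μL total → factor 2145/45 = 47.667
Step 3: 220 μL + 400 μL = 620 μL total → factor 620/220 = 2.8182
Overall dilution factor = 50 × 47.667 × 2.8182 = 6716.7

6.72 × 10^3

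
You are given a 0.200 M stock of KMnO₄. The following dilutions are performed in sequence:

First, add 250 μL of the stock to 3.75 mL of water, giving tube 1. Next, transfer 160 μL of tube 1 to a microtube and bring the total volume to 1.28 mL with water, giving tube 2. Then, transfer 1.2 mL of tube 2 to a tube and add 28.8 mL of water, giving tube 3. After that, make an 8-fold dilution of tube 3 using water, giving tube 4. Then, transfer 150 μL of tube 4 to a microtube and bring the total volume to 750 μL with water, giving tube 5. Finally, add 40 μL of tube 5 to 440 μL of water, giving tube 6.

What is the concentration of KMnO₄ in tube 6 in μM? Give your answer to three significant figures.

0.130 μM

Step 1: 250 μL + 3.75 mL = 4000 μL total → factor 4000/250 = 16
Step 2: 160 μL brought to 1.28 mL → factor 1280/160 = 8
Step 3: 1.2 mL + 28.8 mL = 30 mL total → factor 30/1.2 = 25
Step 4: 8-fold → factor 8
Step 5: 150 μL brought to 750 μL → factor 750/150 = 5
Step 6: 40 μL + 440 μL = 480 μL total → factor 480/40 = 12
Overall dilution factor = 16 × 8 × 25 × 8 × 5 × 12 = 1.536 × 10^6
Final = 0.200 M / 1.536 × 10^6 = 1.302 × 10^-7 M = 0.130 μM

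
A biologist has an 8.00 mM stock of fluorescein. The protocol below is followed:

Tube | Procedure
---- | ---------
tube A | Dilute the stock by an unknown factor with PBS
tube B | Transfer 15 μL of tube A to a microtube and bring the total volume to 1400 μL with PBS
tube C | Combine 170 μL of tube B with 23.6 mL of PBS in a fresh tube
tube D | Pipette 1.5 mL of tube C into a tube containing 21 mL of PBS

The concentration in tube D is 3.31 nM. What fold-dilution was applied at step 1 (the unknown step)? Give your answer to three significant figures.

Step 1: unknown factor x
Step 2: 15 μL brought to 1400 μL → factor 1400/15 = 93.333
Step 3: 170 μL + 23.6 mL = 23770 μL total → factor 23770/170 = 139.82
Step 4: 1.5 mL + 21 mL = 22.5 mL total → factor 22.5/1.5 = 15
Product of known-step factors = 1.9575 × 10^5
Overall factor = 8.00 mM / (3.31 nM) = 2.4169 × 10^6
x = 2.4169 × 10^6 / 1.9575 × 10^5 = 12.3

12.3-fold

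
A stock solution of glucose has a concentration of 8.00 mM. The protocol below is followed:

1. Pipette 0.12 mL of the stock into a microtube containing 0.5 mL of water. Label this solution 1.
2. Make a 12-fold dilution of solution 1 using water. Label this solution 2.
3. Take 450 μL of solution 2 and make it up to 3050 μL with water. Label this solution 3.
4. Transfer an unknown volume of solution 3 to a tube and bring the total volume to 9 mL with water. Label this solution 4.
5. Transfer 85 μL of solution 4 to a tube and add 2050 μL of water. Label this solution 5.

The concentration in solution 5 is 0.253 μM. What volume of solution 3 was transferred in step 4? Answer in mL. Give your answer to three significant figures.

3.00 mL

Step 1: 0.12 mL + 0.5 mL = 0.62 mL total → factor 0.62/0.12 = 5.1667
Step 2: 12-fold → factor 12
Step 3: 450 μL brought to 3050 μL → factor 3050/450 = 6.7778
Step 4: v brought to 9 mL → factor = 9 mL/v
Step 5: 85 μL + 2050 μL = 2135 μL total → factor 2135/85 = 25.118
Product of known-step factors = 10555
Overall factor = 8.00 mM / (0.253 μM) = 31621
Step-4 factor = 31621 / 10555 = 2.9958
v = 9 mL / 2.9958 = 3.00 mL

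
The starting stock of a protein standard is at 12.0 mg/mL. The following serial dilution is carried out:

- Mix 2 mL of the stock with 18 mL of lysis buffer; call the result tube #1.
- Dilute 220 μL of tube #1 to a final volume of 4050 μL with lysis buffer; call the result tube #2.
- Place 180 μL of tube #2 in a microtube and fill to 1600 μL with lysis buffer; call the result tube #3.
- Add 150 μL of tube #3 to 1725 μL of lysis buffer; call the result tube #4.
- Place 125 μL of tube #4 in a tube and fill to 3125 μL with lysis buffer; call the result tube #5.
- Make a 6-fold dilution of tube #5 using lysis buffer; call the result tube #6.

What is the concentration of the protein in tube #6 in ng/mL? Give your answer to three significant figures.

3.91 ng/mL

Step 1: 2 mL + 18 mL = 20 mL total → factor 20/2 = 10
Step 2: 220 μL brought to 4050 μL → factor 4050/220 = 18.409
Step 3: 180 μL brought to 1600 μL → factor 1600/180 = 8.8889
Step 4: 150 μL + 1725 μL = 1875 μL total → factor 1875/150 = 12.5
Step 5: 125 μL brought to 3125 μL → factor 3125/125 = 25
Step 6: 6-fold → factor 6
Overall dilution factor = 10 × 18.409 × 8.8889 × 12.5 × 25 × 6 = 3.0682 × 10^6
Final = 12.0 mg/mL / 3.0682 × 10^6 = 3.911 × 10^-6 mg/mL = 3.91 ng/mL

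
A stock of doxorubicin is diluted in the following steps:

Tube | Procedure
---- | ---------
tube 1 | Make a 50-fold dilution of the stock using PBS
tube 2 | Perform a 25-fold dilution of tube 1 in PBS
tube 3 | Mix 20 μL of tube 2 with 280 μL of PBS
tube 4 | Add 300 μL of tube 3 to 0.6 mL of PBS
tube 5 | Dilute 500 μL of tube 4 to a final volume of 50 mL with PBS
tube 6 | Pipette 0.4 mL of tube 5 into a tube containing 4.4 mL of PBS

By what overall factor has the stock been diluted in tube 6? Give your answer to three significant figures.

Step 1: 50-fold → factor 50
Step 2: 25-fold → factor 25
Step 3: 20 μL + 280 μL = 300 μL total → factor 300/20 = 15
Step 4: 300 μL + 0.6 mL = 900 μL total → factor 900/300 = 3
Step 5: 500 μL brought to 50 mL → factor 50000/500 = 100
Step 6: 0.4 mL + 4.4 mL = 4.8 mL total → factor 4.8/0.4 = 12
Overall dilution factor = 50 × 25 × 15 × 3 × 100 × 12 = 6.75 × 10^7

6.75 × 10^7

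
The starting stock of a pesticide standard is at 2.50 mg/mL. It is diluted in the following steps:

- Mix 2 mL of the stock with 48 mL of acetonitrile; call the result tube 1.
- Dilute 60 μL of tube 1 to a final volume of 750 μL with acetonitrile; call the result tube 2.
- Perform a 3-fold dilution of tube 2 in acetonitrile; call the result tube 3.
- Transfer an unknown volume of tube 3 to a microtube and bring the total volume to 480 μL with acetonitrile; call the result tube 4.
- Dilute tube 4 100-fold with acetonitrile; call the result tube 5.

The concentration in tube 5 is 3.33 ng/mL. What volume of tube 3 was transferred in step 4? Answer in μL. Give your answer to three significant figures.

Step 1: 2 mL + 48 mL = 50 mL total → factor 50/2 = 25
Step 2: 60 μL brought to 750 μL → factor 750/60 = 12.5
Step 3: 3-fold → factor 3
Step 4: v brought to 480 μL → factor = 480 μL/v
Step 5: 100-fold → factor 100
Product of known-step factors = 93750
Overall factor = 2.50 mg/mL / (3.33 ng/mL) = 7.5075 × 10^5
Step-4 factor = 7.5075 × 10^5 / 93750 = 8.008
v = 480 μL / 8.008 = 59.9 μL

59.9 μL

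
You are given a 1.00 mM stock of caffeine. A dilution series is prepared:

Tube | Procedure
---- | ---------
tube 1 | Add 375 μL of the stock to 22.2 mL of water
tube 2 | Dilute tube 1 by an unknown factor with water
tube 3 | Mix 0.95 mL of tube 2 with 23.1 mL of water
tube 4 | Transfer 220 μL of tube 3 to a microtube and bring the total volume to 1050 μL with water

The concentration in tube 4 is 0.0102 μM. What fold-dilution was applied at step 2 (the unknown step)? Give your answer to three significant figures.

Step 1: 375 μL + 22.2 mL = 22575 μL total → factor 22575/375 = 60.2
Step 2: unknown factor x
Step 3: 0.95 mL + 23.1 mL = 24.05 mL total → factor 24.05/0.95 = 25.316
Step 4: 220 μL brought to 1050 μL → factor 1050/220 = 4.7727
Product of known-step factors = 7273.7
Overall factor = 1.00 mM / (0.0102 μM) = 98039
x = 98039 / 7273.7 = 13.5

13.5-fold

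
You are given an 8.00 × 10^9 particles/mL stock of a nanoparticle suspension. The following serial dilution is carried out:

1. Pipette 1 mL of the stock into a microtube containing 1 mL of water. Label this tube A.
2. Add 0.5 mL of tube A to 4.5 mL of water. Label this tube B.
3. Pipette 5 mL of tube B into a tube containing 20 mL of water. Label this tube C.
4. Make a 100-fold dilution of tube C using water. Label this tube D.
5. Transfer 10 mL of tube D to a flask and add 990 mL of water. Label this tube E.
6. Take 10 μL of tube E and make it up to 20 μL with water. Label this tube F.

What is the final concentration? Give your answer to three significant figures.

4.00 × 10^3 particles/mL

Step 1: 1 mL + 1 mL = 2 mL total → factor 2/1 = 2
Step 2: 0.5 mL + 4.5 mL = 5 mL total → factor 5/0.5 = 10
Step 3: 5 mL + 20 mL = 25 mL total → factor 25/5 = 5
Step 4: 100-fold → factor 100
Step 5: 10 mL + 990 mL = 1000 mL total → factor 1000/10 = 100
Step 6: 10 μL brought to 20 μL → factor 20/10 = 2
Overall dilution factor = 2 × 10 × 5 × 100 × 100 × 2 = 2 × 10^6
Final = 8.00 × 10^9 particles/mL / 2 × 10^6 = 4.00 × 10^3 particles/mL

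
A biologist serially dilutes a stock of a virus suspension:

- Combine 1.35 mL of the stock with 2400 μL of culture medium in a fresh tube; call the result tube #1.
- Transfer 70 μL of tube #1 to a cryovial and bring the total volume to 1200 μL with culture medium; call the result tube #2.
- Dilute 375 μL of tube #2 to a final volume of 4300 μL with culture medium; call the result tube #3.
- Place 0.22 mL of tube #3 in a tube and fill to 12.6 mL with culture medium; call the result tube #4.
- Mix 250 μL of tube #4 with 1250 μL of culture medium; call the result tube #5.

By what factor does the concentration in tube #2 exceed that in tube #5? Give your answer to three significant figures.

3.94 × 10^3

Step 1: 1.35 mL + 2400 μL = 3.75 mL total → factor 3.75/1.35 = 2.7778
Step 2: 70 μL brought to 1200 μL → factor 1200/70 = 17.143
Step 3: 375 μL brought to 4300 μL → factor 4300/375 = 11.467
Step 4: 0.22 mL brought to 12.6 mL → factor 12.6/0.22 = 57.273
Step 5: 250 μL + 1250 μL = 1500 μL total → factor 1500/250 = 6
Dilution factor to tube #2 = 47.619; to tube #5 = 1.8764 × 10^5
[tube #2]/[tube #5] = (factor to tube #5)/(factor to tube #2) = 1.8764 × 10^5/47.619 = 3.94 × 10^3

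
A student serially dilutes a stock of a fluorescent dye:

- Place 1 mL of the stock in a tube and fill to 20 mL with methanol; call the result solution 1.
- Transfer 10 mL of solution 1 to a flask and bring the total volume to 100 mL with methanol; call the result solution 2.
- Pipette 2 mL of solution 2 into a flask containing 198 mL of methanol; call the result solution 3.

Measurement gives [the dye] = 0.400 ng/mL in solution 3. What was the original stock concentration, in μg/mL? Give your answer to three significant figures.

8.00 μg/mL

Step 1: 1 mL brought to 20 mL → factor 20/1 = 20
Step 2: 10 mL brought to 100 mL → factor 100/10 = 10
Step 3: 2 mL + 198 mL = 200 mL total → factor 200/2 = 100
Overall dilution factor = 20 × 10 × 100 = 20000
Stock = 0.400 ng/mL × 20000 = 8000 ng/mL = 8.00 μg/mL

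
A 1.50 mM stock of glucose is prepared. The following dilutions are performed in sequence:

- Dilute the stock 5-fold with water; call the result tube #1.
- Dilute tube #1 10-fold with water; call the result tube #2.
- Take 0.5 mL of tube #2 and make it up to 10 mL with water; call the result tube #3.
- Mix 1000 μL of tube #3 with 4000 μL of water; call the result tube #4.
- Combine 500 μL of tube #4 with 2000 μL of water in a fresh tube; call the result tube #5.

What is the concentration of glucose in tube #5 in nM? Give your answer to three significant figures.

Step 1: 5-fold → factor 5
Step 2: 10-fold → factor 10
Step 3: 0.5 mL brought to 10 mL → factor 10/0.5 = 20
Step 4: 1000 μL + 4000 μL = 5000 μL total → factor 5000/1000 = 5
Step 5: 500 μL + 2000 μL = 2500 μL total → factor 2500/500 = 5
Overall dilution factor = 5 × 10 × 20 × 5 × 5 = 25000
Final = 1.50 mM / 25000 = 6.000 × 10^-5 mM = 60.0 nM

60.0 nM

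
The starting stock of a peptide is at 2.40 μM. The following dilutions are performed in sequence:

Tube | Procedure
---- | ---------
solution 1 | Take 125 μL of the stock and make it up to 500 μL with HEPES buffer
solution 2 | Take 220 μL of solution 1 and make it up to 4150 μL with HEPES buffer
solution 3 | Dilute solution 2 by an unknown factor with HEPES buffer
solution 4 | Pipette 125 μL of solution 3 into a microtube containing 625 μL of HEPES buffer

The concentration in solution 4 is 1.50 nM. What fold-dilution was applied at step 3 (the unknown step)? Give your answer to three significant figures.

Step 1: 125 μL brought to 500 μL → factor 500/125 = 4
Step 2: 220 μL brought to 4150 μL → factor 4150/220 = 18.864
Step 3: unknown factor x
Step 4: 125 μL + 625 μL = 750 μL total → factor 750/125 = 6
Product of known-step factors = 452.73
Overall factor = 2.40 μM / (1.50 nM) = 1600
x = 1600 / 452.73 = 3.53

3.53-fold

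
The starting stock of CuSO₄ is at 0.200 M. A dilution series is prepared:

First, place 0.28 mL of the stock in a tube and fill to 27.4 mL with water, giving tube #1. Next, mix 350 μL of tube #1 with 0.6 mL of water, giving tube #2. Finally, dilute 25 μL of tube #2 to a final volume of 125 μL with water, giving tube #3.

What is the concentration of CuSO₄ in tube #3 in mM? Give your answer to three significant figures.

Step 1: 0.28 mL brought to 27.4 mL → factor 27.4/0.28 = 97.857
Step 2: 350 μL + 0.6 mL = 950 μL total → factor 950/350 = 2.7143
Step 3: 25 μL brought to 125 μL → factor 125/25 = 5
Overall dilution factor = 97.857 × 2.7143 × 5 = 1328.1
Final = 0.200 M / 1328.1 = 0.0001506 M = 0.151 mM

0.151 mM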